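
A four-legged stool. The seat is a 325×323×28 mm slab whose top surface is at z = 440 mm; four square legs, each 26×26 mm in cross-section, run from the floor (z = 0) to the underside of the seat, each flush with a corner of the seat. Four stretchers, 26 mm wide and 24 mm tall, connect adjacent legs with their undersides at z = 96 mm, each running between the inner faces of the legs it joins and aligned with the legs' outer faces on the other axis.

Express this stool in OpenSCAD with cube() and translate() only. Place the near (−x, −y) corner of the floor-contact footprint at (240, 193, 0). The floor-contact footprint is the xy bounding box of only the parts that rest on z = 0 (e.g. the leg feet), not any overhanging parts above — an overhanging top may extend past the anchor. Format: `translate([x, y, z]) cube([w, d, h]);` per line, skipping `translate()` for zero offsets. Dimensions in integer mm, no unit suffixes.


// leg_h = 440 - 28 = 412
// stretcher span = 325 - 2*26 = 273
translate([240, 193, 412]) cube([325, 323, 28]);
translate([240, 193, 0]) cube([26, 26, 412]);
translate([539, 193, 0]) cube([26, 26, 412]);
translate([240, 490, 0]) cube([26, 26, 412]);
translate([539, 490, 0]) cube([26, 26, 412]);
translate([266, 193, 96]) cube([273, 26, 24]);
translate([266, 490, 96]) cube([273, 26, 24]);
translate([240, 219, 96]) cube([26, 271, 24]);
translate([539, 219, 96]) cube([26, 271, 24]);


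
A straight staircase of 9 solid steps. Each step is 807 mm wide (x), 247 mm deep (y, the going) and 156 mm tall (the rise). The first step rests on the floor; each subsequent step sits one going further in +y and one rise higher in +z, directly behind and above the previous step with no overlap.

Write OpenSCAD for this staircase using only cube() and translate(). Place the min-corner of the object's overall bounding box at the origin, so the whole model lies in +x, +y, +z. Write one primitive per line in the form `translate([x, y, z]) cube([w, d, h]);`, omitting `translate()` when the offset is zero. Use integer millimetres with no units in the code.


cube([807, 247, 156]);
translate([0, 247, 156]) cube([807, 247, 156]);
translate([0, 494, 312]) cube([807, 247, 156]);
translate([0, 741, 468]) cube([807, 247, 156]);
translate([0, 988, 624]) cube([807, 247, 156]);
translate([0, 1235, 780]) cube([807, 247, 156]);
translate([0, 1482, 936]) cube([807, 247, 156]);
translate([0, 1729, 1092]) cube([807, 247, 156]);
translate([0, 1976, 1248]) cube([807, 247, 156]);


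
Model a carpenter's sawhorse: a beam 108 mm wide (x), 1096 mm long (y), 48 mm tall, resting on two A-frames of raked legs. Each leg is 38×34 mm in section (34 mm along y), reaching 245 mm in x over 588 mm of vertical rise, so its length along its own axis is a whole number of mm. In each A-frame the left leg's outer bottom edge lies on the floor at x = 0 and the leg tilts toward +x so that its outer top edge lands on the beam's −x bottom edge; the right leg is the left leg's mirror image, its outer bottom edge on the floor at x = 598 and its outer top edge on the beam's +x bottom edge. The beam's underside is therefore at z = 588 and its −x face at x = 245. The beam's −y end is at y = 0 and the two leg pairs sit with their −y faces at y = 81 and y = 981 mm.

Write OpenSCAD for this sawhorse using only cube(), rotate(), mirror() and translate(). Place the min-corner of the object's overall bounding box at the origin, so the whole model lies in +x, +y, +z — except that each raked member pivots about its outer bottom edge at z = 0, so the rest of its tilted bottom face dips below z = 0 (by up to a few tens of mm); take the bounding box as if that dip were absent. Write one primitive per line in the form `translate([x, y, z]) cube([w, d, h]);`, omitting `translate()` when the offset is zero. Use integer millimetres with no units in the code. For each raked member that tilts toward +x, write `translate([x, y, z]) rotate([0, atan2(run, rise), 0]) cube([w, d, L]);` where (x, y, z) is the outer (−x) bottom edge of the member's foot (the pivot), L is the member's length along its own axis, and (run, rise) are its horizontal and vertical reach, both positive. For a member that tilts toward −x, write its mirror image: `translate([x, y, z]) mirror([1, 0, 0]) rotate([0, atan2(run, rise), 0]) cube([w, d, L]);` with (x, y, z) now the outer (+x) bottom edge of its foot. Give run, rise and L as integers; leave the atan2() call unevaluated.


translate([245, 0, 588]) cube([108, 1096, 48]);
translate([0, 81, 0]) rotate([0, atan2(245, 588), 0]) cube([38, 34, 637]);
translate([598, 81, 0]) mirror([1, 0, 0]) rotate([0, atan2(245, 588), 0]) cube([38, 34, 637]);
translate([0, 981, 0]) rotate([0, atan2(245, 588), 0]) cube([38, 34, 637]);
translate([598, 981, 0]) mirror([1, 0, 0]) rotate([0, atan2(245, 588), 0]) cube([38, 34, 637]);


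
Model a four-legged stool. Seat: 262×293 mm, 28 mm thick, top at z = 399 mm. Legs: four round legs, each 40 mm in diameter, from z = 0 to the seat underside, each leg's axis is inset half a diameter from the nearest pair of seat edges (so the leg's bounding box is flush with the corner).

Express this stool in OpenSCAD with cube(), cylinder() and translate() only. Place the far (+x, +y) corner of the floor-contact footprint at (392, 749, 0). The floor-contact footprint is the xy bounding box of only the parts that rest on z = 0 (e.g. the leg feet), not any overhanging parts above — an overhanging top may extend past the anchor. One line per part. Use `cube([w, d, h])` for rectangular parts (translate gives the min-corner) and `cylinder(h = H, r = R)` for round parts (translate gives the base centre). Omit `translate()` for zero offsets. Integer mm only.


translate([130, 456, 371]) cube([262, 293, 28]);
translate([150, 476, 0]) cylinder(h = 371, r = 20);
translate([372, 476, 0]) cylinder(h = 371, r = 20);
translate([150, 729, 0]) cylinder(h = 371, r = 20);
translate([372, 729, 0]) cylinder(h = 371, r = 20);


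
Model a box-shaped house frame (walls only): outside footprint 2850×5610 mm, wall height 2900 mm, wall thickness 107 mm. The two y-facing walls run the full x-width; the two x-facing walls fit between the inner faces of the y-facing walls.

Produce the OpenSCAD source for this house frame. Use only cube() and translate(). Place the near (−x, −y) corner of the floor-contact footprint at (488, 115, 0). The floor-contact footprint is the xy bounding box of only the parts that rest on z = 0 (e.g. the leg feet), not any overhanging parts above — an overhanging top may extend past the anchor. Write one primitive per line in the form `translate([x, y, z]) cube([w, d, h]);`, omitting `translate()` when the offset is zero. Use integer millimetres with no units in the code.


translate([488, 115, 0]) cube([2850, 107, 2900]);
translate([488, 5618, 0]) cube([2850, 107, 2900]);
translate([488, 222, 0]) cube([107, 5396, 2900]);
translate([3231, 222, 0]) cube([107, 5396, 2900]);


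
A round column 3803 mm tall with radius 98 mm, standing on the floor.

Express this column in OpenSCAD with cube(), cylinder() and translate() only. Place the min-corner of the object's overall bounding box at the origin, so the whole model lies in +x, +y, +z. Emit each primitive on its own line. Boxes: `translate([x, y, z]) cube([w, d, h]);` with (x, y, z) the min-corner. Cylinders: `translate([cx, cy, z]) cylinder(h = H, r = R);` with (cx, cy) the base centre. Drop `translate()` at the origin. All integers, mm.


translate([98, 98, 0]) cylinder(h = 3803, r = 98);


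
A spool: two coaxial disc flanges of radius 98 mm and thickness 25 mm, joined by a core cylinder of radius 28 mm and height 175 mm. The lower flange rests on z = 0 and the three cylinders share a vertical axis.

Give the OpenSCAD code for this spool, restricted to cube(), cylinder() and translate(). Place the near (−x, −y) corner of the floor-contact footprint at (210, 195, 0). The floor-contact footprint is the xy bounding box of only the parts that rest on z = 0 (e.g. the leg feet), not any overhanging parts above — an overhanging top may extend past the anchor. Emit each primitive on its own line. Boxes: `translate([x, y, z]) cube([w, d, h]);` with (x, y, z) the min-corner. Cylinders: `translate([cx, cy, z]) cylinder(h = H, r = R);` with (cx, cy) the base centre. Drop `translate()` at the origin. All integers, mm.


translate([308, 293, 0]) cylinder(h = 25, r = 98);
translate([308, 293, 25]) cylinder(h = 175, r = 28);
translate([308, 293, 200]) cylinder(h = 25, r = 98);


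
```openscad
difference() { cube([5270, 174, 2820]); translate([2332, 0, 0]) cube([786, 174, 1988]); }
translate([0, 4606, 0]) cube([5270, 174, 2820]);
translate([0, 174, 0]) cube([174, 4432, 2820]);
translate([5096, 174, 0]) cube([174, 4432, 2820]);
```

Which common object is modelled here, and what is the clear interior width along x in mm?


A single room. The interior width is 4922 mm.

Four walls enclosing a rectangle with a door in the front wall — a room. Outside width 5270 minus two 174 mm walls gives 4922 mm.


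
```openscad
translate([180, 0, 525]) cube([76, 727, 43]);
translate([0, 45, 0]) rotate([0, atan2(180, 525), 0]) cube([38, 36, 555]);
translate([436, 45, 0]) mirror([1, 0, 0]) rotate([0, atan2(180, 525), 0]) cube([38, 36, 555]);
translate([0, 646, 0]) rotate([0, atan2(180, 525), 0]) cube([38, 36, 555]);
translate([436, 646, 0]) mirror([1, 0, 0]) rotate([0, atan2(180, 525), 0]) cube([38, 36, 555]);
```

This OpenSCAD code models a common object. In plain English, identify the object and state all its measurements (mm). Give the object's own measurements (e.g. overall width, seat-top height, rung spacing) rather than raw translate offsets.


A sawhorse. A 76×727×43 mm beam (x, y, z) sits on two A-frame leg pairs. Each pair is two raked legs of 38×36 mm section (36 mm along y) splaying symmetrically in x. Each leg rises 525 mm vertically over 180 mm of horizontal reach and is 555 mm long along its own axis. Every leg's outer bottom edge rests on the floor and its outer top edge meets a bottom edge of the beam — the left legs (tilting toward +x) meet the beam's −x bottom edge, the right legs (their mirror images, tilting toward −x) meet its +x bottom edge — so the leg tops tuck under the beam, the beam's underside is 525 mm above the floor, and the feet are 436 mm apart outside-to-outside with the beam centred between them. The two leg pairs are set in 45 mm from either end of the beam.


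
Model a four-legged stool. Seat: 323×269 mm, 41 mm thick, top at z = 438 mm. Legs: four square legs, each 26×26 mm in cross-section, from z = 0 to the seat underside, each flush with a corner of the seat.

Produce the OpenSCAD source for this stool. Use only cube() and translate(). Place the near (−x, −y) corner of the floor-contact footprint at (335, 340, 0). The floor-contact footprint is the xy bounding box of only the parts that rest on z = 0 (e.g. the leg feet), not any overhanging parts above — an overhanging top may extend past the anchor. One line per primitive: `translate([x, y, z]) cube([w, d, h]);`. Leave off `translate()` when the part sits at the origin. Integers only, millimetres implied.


translate([335, 340, 397]) cube([323, 269, 41]);
translate([335, 340, 0]) cube([26, 26, 397]);
translate([632, 340, 0]) cube([26, 26, 397]);
translate([335, 583, 0]) cube([26, 26, 397]);
translate([632, 583, 0]) cube([26, 26, 397]);


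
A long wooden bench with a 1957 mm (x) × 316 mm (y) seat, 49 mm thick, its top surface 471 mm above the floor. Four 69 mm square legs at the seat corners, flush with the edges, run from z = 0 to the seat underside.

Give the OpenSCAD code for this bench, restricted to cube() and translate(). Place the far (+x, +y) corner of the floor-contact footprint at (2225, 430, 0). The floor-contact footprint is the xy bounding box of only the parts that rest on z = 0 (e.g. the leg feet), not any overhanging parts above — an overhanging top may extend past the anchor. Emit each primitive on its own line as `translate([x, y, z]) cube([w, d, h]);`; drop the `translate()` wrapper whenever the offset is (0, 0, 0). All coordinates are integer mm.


translate([268, 114, 422]) cube([1957, 316, 49]);
translate([268, 114, 0]) cube([69, 69, 422]);
translate([268, 361, 0]) cube([69, 69, 422]);
translate([2156, 114, 0]) cube([69, 69, 422]);
translate([2156, 361, 0]) cube([69, 69, 422]);


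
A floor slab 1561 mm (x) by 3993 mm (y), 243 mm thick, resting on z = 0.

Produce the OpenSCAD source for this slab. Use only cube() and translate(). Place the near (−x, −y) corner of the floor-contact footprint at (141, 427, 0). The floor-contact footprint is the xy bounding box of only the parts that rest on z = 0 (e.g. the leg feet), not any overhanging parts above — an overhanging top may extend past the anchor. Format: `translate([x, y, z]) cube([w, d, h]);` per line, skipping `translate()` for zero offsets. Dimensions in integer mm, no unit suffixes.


translate([141, 427, 0]) cube([1561, 3993, 243]);


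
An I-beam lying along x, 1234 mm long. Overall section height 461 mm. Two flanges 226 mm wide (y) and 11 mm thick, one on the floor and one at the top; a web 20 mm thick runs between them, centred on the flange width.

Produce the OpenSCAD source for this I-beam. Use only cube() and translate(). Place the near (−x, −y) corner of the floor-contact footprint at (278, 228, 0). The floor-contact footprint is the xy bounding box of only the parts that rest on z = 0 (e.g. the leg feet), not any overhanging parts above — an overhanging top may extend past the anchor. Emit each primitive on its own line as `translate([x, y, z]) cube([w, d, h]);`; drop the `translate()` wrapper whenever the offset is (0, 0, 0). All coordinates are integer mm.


translate([278, 228, 0]) cube([1234, 226, 11]);
translate([278, 331, 11]) cube([1234, 20, 439]);
translate([278, 228, 450]) cube([1234, 226, 11]);


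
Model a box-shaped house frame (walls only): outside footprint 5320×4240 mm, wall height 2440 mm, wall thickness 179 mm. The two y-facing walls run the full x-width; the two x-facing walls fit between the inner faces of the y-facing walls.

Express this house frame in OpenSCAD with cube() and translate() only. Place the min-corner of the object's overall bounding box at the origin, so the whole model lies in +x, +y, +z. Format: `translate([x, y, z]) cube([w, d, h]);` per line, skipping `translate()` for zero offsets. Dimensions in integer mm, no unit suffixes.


cube([5320, 179, 2440]);
translate([0, 4061, 0]) cube([5320, 179, 2440]);
translate([0, 179, 0]) cube([179, 3882, 2440]);
translate([5141, 179, 0]) cube([179, 3882, 2440]);


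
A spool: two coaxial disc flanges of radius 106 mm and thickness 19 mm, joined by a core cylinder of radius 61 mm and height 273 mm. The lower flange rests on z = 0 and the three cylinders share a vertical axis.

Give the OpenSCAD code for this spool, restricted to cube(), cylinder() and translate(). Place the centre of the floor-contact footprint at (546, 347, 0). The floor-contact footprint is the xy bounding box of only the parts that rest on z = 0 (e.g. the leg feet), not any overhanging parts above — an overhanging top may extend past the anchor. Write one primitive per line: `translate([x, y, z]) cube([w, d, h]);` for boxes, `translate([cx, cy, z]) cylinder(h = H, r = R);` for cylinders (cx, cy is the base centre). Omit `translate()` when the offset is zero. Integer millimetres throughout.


translate([546, 347, 0]) cylinder(h = 19, r = 106);
translate([546, 347, 19]) cylinder(h = 273, r = 61);
translate([546, 347, 292]) cylinder(h = 19, r = 106);


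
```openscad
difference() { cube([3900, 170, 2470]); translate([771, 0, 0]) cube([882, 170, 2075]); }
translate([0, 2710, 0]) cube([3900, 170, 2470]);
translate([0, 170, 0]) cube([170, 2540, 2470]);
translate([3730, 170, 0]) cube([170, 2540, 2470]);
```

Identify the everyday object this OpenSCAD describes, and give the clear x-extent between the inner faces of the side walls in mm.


A single room. The interior width is 3560 mm.

Four walls enclosing a rectangle with a door in the front wall — a room. Outside width 3900 minus two 170 mm walls gives 3560 mm.


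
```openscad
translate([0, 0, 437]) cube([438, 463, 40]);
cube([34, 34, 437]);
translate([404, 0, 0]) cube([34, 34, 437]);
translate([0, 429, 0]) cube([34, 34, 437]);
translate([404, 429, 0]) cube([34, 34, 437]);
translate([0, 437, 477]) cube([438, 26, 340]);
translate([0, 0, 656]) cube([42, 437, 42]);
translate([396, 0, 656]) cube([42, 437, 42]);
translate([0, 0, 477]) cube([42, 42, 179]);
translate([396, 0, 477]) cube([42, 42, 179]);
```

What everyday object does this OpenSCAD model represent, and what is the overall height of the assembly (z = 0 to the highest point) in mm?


A chair. The overall height is 817 mm.

A slab on four corner posts with a tall panel at the back — a chair. The seat slab sits at z = 437 with thickness 40, and the 340 mm backrest starts at the seat top, so the overall height is 437 + 40 + 340 = 817 mm.


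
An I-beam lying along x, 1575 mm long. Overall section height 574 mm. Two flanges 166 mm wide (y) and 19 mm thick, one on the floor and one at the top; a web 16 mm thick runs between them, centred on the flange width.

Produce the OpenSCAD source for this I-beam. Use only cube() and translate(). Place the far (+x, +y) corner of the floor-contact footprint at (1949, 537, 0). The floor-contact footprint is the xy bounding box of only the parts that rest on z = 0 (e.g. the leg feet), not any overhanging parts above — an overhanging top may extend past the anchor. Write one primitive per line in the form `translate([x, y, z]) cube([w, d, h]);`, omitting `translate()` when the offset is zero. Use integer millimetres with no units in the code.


translate([374, 371, 0]) cube([1575, 166, 19]);
translate([374, 446, 19]) cube([1575, 16, 536]);
translate([374, 371, 555]) cube([1575, 166, 19]);


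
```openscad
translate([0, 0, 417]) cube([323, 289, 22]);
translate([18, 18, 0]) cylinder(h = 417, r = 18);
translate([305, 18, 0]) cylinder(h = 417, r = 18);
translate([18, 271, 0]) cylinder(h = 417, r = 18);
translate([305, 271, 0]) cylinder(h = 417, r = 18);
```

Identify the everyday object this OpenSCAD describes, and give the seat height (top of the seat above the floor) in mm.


A stool. The seat height is 439 mm.

A 323×289×22 slab at z = 417 on four corner cylinders — a stool. The seat top is 417 + 22 = 439 mm.


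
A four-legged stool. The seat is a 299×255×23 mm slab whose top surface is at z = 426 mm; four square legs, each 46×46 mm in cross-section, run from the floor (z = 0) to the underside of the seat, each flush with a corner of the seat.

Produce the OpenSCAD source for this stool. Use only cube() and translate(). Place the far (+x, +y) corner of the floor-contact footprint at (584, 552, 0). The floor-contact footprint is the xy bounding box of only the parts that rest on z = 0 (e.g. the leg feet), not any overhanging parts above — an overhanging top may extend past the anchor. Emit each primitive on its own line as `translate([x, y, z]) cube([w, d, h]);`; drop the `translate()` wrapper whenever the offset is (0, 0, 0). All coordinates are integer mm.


// leg_h = 426 - 23 = 403
translate([285, 297, 403]) cube([299, 255, 23]);
translate([285, 297, 0]) cube([46, 46, 403]);
translate([538, 297, 0]) cube([46, 46, 403]);
translate([285, 506, 0]) cube([46, 46, 403]);
translate([538, 506, 0]) cube([46, 46, 403]);


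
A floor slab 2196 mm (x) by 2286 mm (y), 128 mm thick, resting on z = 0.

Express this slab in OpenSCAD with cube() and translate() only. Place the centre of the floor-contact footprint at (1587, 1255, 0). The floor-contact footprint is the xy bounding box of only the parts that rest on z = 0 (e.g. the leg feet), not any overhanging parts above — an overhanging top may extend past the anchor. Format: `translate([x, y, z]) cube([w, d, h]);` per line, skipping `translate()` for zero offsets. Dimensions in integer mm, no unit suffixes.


translate([489, 112, 0]) cube([2196, 2286, 128]);


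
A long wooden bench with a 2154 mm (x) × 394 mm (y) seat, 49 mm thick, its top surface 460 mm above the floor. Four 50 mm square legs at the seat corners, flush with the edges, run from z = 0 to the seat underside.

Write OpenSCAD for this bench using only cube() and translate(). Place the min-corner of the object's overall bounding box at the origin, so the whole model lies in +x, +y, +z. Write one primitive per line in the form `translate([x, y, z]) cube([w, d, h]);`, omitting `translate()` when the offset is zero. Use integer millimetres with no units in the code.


translate([0, 0, 411]) cube([2154, 394, 49]);
cube([50, 50, 411]);
translate([0, 344, 0]) cube([50, 50, 411]);
translate([2104, 0, 0]) cube([50, 50, 411]);
translate([2104, 344, 0]) cube([50, 50, 411]);


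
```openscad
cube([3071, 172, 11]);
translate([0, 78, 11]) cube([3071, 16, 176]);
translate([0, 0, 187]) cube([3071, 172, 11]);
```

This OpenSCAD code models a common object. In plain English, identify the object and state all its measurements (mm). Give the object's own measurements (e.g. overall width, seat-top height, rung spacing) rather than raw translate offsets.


An I-beam lying along x, 3071 mm long. Overall section height 198 mm. Two flanges 172 mm wide (y) and 11 mm thick, one on the floor and one at the top; a web 16 mm thick runs between them, centred on the flange width.


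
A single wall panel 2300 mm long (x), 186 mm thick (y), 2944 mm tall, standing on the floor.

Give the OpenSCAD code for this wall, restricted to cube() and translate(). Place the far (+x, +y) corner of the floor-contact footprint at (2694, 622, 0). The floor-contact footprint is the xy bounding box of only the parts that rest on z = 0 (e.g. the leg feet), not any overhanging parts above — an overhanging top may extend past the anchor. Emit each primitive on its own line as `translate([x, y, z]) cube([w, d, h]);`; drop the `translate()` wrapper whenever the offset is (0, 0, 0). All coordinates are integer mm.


translate([394, 436, 0]) cube([2300, 186, 2944]);


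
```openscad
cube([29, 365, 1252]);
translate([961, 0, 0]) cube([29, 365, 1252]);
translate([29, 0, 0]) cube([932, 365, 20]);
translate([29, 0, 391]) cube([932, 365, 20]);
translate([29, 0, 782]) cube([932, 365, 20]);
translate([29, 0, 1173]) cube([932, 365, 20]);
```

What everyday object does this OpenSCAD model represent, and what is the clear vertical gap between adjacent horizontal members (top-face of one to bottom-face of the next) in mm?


A bookshelf. The clear shelf gap is 371 mm.

Two tall side panels with 4 horizontal boards between them — a bookshelf. The first two shelf undersides are at z = 0 and z = 391; with shelf thickness 20, the clear gap is 391 − 0 − 20 = 371 mm.


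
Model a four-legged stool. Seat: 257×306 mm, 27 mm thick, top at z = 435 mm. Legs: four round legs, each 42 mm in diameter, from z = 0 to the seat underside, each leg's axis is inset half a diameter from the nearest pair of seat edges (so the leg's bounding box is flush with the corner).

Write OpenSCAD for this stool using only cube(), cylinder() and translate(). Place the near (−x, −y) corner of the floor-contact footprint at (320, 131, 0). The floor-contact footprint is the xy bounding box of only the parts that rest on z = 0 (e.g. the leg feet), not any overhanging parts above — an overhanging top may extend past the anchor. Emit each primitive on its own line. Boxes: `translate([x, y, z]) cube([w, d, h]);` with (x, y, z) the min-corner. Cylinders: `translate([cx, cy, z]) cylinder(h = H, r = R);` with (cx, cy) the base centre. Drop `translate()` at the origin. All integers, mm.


// leg_h = 435 - 27 = 408
translate([320, 131, 408]) cube([257, 306, 27]);
translate([341, 152, 0]) cylinder(h = 408, r = 21);
translate([556, 152, 0]) cylinder(h = 408, r = 21);
translate([341, 416, 0]) cylinder(h = 408, r = 21);
translate([556, 416, 0]) cylinder(h = 408, r = 21);


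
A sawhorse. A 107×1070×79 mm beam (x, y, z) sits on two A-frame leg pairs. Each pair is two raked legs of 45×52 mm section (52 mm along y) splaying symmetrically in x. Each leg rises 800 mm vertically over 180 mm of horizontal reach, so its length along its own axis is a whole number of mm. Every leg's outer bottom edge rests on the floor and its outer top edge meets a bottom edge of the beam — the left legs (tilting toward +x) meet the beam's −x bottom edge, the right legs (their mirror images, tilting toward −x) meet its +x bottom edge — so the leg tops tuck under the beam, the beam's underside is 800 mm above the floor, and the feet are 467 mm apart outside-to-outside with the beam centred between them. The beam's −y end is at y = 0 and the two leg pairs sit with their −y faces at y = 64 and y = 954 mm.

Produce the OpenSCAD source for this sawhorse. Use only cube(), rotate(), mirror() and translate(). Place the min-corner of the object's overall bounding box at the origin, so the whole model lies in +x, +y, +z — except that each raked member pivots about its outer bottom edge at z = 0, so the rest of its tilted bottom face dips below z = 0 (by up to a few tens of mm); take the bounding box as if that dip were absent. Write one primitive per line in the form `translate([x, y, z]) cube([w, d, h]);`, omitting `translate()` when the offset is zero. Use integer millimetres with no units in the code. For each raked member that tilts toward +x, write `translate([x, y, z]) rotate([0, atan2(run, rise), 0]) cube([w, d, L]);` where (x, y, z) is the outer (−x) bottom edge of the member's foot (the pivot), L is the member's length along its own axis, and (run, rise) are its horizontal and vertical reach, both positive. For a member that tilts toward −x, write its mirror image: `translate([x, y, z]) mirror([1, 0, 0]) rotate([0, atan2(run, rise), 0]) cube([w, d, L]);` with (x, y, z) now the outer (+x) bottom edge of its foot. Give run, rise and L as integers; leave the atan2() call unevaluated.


translate([180, 0, 800]) cube([107, 1070, 79]);
translate([0, 64, 0]) rotate([0, atan2(180, 800), 0]) cube([45, 52, 820]);
translate([467, 64, 0]) mirror([1, 0, 0]) rotate([0, atan2(180, 800), 0]) cube([45, 52, 820]);
translate([0, 954, 0]) rotate([0, atan2(180, 800), 0]) cube([45, 52, 820]);
translate([467, 954, 0]) mirror([1, 0, 0]) rotate([0, atan2(180, 800), 0]) cube([45, 52, 820]);


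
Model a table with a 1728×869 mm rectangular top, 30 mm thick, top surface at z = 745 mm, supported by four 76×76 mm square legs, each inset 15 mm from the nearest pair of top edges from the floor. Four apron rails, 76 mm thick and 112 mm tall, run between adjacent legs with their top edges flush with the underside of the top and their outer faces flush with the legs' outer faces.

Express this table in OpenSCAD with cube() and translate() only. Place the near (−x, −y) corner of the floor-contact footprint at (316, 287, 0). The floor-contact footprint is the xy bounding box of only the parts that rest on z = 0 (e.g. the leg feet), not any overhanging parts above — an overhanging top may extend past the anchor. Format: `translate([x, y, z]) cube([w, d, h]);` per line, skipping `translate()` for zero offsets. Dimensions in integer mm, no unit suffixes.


translate([301, 272, 715]) cube([1728, 869, 30]);
translate([316, 287, 0]) cube([76, 76, 715]);
translate([1938, 287, 0]) cube([76, 76, 715]);
translate([316, 1050, 0]) cube([76, 76, 715]);
translate([1938, 1050, 0]) cube([76, 76, 715]);
translate([392, 287, 603]) cube([1546, 76, 112]);
translate([392, 1050, 603]) cube([1546, 76, 112]);
translate([316, 363, 603]) cube([76, 687, 112]);
translate([1938, 363, 603]) cube([76, 687, 112]);


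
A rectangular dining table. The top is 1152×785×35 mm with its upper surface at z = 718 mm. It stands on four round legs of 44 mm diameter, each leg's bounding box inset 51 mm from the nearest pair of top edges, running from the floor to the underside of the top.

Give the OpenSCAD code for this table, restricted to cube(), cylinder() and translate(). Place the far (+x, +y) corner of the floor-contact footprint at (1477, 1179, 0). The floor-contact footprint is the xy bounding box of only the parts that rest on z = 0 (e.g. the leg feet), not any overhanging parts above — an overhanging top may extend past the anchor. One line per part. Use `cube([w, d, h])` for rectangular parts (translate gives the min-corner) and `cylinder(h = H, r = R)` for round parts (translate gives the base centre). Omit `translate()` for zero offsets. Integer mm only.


translate([376, 445, 683]) cube([1152, 785, 35]);
translate([449, 518, 0]) cylinder(h = 683, r = 22);
translate([1455, 518, 0]) cylinder(h = 683, r = 22);
translate([449, 1157, 0]) cylinder(h = 683, r = 22);
translate([1455, 1157, 0]) cylinder(h = 683, r = 22);


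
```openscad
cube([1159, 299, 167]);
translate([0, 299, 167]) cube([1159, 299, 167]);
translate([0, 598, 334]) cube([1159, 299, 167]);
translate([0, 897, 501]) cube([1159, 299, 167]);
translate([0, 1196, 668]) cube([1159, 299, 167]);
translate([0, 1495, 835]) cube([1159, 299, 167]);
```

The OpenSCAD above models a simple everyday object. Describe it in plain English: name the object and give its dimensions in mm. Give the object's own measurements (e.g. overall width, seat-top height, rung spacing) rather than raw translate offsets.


A straight staircase of 6 solid steps. Each step is 1159 mm wide (x), 299 mm deep (y, the going) and 167 mm tall (the rise). The first step rests on the floor; each subsequent step sits one going further in +y and one rise higher in +z, directly behind and above the previous step with no overlap.


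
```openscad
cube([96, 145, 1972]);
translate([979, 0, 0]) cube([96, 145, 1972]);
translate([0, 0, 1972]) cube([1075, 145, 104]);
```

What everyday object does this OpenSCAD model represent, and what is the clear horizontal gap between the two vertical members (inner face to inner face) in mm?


A door frame. The clear opening width is 883 mm.

Two 1972 mm tall posts with a header on top — a door frame. The left jamb is 96 mm wide at x = 0; the right jamb starts at x = 979. The clear opening is 979 − 96 = 883 mm.


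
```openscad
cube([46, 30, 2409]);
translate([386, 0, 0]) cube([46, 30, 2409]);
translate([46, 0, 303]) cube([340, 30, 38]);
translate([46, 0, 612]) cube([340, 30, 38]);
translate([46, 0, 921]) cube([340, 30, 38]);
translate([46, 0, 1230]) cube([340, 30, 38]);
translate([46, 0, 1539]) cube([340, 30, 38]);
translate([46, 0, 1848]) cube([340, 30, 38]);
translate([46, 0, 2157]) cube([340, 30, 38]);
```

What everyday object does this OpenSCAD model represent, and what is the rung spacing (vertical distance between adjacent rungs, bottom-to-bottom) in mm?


A ladder. The rung spacing is 309 mm.

Two tall 46×30 posts with 7 short bars between them — a ladder. Adjacent rungs sit at z = 303 and z = 612, so the spacing is 612 − 303 = 309 mm.


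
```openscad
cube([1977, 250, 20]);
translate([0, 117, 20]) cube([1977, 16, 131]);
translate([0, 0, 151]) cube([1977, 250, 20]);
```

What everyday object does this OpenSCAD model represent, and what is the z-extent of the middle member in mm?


An I-beam. The web height is 131 mm.

Two wide flanges with a thin centred web — an I-beam. Overall 171 mm minus two 20 mm flanges gives a web of 171 − 2·20 = 131 mm.


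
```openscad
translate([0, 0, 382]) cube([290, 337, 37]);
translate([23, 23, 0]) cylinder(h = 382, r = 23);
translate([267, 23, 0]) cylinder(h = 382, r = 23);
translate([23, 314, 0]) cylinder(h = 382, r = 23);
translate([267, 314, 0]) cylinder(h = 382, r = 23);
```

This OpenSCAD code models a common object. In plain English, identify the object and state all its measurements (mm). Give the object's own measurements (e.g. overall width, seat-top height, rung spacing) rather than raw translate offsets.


A simple wooden stool: a rectangular seat 290 mm (x) by 337 mm (y), 37 mm thick, top face at z = 419 mm, on four round legs, each 46 mm in diameter. The legs rest on z = 0, each leg's axis is inset half a diameter from the nearest pair of seat edges (so the leg's bounding box is flush with the corner).


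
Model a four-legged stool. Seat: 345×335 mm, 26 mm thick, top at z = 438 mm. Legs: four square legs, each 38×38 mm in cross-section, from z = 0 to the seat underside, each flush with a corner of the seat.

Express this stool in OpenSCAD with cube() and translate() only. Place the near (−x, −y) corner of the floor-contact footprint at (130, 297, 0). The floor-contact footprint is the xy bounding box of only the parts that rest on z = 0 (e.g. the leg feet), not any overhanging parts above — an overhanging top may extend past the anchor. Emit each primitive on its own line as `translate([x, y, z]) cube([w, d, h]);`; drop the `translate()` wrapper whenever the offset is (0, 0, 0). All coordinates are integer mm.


// leg_h = 438 - 26 = 412
translate([130, 297, 412]) cube([345, 335, 26]);
translate([130, 297, 0]) cube([38, 38, 412]);
translate([437, 297, 0]) cube([38, 38, 412]);
translate([130, 594, 0]) cube([38, 38, 412]);
translate([437, 594, 0]) cube([38, 38, 412]);


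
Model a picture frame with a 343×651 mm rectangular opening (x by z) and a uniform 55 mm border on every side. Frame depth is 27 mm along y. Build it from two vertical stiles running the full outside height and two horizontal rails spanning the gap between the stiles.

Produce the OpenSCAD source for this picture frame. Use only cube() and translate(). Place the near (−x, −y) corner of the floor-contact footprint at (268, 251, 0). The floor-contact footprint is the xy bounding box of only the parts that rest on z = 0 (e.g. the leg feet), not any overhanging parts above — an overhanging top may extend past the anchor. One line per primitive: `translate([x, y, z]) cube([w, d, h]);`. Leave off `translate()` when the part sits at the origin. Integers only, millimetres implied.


translate([268, 251, 0]) cube([55, 27, 761]);
translate([666, 251, 0]) cube([55, 27, 761]);
translate([323, 251, 0]) cube([343, 27, 55]);
translate([323, 251, 706]) cube([343, 27, 55]);


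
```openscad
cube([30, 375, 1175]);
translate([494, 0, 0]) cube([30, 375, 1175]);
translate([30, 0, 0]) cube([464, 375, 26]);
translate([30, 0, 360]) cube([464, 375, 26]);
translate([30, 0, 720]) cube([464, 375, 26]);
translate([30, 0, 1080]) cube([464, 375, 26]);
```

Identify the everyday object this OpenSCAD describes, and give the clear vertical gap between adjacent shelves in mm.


A bookshelf. The clear shelf gap is 334 mm.

Two tall side panels with 4 horizontal boards between them — a bookshelf. The first two shelf undersides are at z = 0 and z = 360; with shelf thickness 26, the clear gap is 360 − 0 − 26 = 334 mm.


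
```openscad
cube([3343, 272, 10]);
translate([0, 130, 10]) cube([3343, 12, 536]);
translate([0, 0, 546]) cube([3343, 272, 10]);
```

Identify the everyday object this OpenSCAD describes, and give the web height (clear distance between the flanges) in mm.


An I-beam. The web height is 536 mm.

Two wide flanges with a thin centred web — an I-beam. Overall 556 mm minus two 10 mm flanges gives a web of 556 − 2·10 = 536 mm.


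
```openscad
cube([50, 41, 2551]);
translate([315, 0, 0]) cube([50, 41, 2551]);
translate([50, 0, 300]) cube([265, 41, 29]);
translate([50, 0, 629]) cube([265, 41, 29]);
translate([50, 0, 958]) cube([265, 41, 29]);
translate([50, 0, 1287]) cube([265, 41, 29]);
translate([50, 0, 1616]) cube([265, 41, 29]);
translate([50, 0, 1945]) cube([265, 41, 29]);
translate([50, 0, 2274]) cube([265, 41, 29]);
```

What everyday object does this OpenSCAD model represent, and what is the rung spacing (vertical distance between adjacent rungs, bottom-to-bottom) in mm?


A ladder. The rung spacing is 329 mm.

Two tall 50×41 posts with 7 short bars between them — a ladder. Adjacent rungs sit at z = 300 and z = 629, so the spacing is 629 − 300 = 329 mm.


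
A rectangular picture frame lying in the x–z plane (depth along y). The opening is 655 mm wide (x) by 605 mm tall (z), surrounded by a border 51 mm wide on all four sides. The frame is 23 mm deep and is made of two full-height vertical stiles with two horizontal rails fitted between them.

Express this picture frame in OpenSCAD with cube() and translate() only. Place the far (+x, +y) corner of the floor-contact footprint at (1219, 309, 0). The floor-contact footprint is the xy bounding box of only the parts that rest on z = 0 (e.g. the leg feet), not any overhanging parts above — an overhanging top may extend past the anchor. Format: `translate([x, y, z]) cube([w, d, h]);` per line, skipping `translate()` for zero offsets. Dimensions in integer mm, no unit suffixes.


translate([462, 286, 0]) cube([51, 23, 707]);
translate([1168, 286, 0]) cube([51, 23, 707]);
translate([513, 286, 0]) cube([655, 23, 51]);
translate([513, 286, 656]) cube([655, 23, 51]);


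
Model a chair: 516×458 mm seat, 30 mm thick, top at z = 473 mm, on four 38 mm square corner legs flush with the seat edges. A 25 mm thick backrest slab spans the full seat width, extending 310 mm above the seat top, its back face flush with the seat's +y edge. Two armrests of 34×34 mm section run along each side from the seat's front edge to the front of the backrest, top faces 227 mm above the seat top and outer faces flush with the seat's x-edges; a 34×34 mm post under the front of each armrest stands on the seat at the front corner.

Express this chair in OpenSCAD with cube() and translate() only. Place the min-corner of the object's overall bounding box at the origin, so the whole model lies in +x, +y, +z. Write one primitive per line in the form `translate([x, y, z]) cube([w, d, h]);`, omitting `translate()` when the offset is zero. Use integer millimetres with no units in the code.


translate([0, 0, 443]) cube([516, 458, 30]);
cube([38, 38, 443]);
translate([478, 0, 0]) cube([38, 38, 443]);
translate([0, 420, 0]) cube([38, 38, 443]);
translate([478, 420, 0]) cube([38, 38, 443]);
translate([0, 433, 473]) cube([516, 25, 310]);
translate([0, 0, 666]) cube([34, 433, 34]);
translate([482, 0, 666]) cube([34, 433, 34]);
translate([0, 0, 473]) cube([34, 34, 193]);
translate([482, 0, 473]) cube([34, 34, 193]);


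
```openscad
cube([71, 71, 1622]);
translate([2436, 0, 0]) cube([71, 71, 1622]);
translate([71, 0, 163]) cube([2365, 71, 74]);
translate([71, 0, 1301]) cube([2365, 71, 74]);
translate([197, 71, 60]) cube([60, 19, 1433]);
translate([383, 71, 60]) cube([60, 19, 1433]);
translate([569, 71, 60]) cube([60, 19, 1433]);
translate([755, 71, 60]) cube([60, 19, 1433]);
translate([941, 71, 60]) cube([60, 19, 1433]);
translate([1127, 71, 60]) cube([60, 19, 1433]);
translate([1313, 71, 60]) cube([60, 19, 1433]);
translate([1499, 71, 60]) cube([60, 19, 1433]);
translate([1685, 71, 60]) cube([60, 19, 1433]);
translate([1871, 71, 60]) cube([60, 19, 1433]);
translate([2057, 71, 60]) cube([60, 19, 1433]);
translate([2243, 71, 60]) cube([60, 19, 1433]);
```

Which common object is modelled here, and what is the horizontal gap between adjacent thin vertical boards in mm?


A fence section. The picket gap is 126 mm.

Two posts, two rails, 12 pickets — a fence section. Span 2365 mm holds 12 pickets of 60 mm with 13 equal gaps: ⌊(2365 − 12·60) / 13⌋ = 126 mm.


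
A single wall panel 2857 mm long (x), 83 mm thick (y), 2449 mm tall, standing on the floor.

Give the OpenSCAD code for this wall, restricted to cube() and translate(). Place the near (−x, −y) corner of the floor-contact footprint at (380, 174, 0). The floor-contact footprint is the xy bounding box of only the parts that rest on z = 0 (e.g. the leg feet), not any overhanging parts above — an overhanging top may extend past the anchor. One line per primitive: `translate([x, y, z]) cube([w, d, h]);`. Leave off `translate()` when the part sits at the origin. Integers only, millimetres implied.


translate([380, 174, 0]) cube([2857, 83, 2449]);


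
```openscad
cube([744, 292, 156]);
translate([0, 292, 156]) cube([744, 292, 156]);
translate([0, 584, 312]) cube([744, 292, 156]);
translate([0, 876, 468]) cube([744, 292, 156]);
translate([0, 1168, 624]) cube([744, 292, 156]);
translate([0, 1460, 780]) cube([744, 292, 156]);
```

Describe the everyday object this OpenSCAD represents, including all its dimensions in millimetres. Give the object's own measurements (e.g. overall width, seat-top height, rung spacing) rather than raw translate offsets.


A straight staircase of 6 solid steps. Each step is 744 mm wide (x), 292 mm deep (y, the going) and 156 mm tall (the rise). The first step rests on the floor; each subsequent step sits one going further in +y and one rise higher in +z, directly behind and above the previous step with no overlap.
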